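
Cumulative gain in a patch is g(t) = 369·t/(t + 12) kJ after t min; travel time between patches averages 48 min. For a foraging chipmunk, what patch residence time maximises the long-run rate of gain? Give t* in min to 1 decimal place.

Maximise g(t)/(T+t): set derivative to zero → g'(t)(T+t) = g(t).
g'(t) = 369·12/(t + 12)². Setting 369·12/(t+12)² = 369t/[(t+12)(48+t)] gives 12(48+t) = t(t+12), so t² = 12×48 = 576.
t* = √576 = 24 min.

24.0 min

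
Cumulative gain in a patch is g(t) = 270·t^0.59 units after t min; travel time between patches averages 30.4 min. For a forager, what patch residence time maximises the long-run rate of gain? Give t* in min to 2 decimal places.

By the marginal value theorem, leave when the instantaneous gain rate g'(t) equals the habitat-wide average g(t)/(T + t).
g'(t) = 0.59·270·t^-0.41. Setting 0.59·270·t^-0.41 = 270·t^0.59/(30.4+t) gives 0.59(30.4+t) = t, so 0.41·t = 0.59×30.4.
t* = 0.59×30.4/0.41 = 43.75 min.

43.75 min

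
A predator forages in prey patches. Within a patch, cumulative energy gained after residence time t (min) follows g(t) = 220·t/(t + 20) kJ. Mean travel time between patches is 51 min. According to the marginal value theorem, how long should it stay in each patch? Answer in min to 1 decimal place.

Maximise g(t)/(T+t): set derivative to zero → g'(t)(T+t) = g(t).
g'(t) = 220·20/(t + 20)². Setting 220·20/(t+20)² = 220t/[(t+20)(51+t)] gives 20(51+t) = t(t+20), so t² = 20×51 = 1020.
t* = √1020 = 31.94 min.

31.9 min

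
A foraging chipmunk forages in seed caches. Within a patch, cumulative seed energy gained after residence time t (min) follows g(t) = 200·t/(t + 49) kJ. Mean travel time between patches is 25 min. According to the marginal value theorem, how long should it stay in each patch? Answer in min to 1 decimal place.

35.0 min

Optimal t* satisfies g'(t*) = g(t*)/(T + t*).
g'(t) = 200·49/(t + 49)². Setting 200·49/(t+49)² = 200t/[(t+49)(25+t)] gives 49(25+t) = t(t+49), so t² = 49×25 = 1225.
t* = √1225 = 35 min.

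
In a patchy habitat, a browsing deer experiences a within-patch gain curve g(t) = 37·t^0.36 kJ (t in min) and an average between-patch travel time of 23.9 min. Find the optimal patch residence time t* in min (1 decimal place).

13.4 min

Optimal t* satisfies g'(t*) = g(t*)/(T + t*).
g'(t) = 0.36·37·t^-0.64. Setting 0.36·37·t^-0.64 = 37·t^0.36/(23.9+t) gives 0.36(23.9+t) = t, so 0.64·t = 0.36×23.9.
t* = 0.36×23.9/0.64 = 13.44 min.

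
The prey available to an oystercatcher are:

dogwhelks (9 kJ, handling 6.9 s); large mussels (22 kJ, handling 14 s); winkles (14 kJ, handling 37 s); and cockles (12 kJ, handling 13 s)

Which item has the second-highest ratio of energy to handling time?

Profitability E/h (kJ/s): dogwhelks = 9/6.9 = 1.3, large mussels = 22/14 = 1.57, winkles = 14/37 = 0.378, cockles = 12/13 = 0.923.
Ranked: large mussels > dogwhelks > cockles > winkles.

dogwhelks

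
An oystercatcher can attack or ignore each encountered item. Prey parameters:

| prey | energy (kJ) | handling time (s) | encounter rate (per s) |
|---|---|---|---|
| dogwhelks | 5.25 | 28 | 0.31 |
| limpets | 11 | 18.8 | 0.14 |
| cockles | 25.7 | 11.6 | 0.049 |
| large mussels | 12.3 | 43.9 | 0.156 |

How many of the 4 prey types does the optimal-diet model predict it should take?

1

E/h in descending order: cockles 2.22, limpets 0.585, large mussels 0.28, dogwhelks 0.188 kJ/s. The optimal diet is the largest prefix of this list for which every included type satisfies E_i/h_i > R on the types above it.
Rate on top 1: 0.8029. limpets: 0.585 < 0.8029 → exclude; stop.
Optimal diet: cockles — 1 of 4 types.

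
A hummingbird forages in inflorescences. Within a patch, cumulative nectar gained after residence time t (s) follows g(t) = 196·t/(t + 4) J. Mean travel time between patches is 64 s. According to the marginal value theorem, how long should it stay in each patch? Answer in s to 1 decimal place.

Optimal t* satisfies g'(t*) = g(t*)/(T + t*).
g'(t) = 196·4/(t + 4)². Setting 196·4/(t+4)² = 196t/[(t+4)(64+t)] gives 4(64+t) = t(t+4), so t² = 4×64 = 256.
t* = √256 = 16 s.

16.0 s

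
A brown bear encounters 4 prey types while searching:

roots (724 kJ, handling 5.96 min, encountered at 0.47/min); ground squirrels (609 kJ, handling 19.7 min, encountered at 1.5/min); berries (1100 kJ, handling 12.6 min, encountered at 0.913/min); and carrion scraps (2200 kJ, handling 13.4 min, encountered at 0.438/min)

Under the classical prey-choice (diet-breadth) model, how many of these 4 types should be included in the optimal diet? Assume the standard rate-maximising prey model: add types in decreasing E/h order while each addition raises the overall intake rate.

E/h in descending order: carrion scraps 164, roots 121, berries 87.3, ground squirrels 30.9 kJ/min. The optimal diet is the largest prefix of this list for which every included type satisfies E_i/h_i > R on the types above it.
Rate on top 1: 140.3. roots: 121 < 140.3 → exclude; stop.
Optimal diet: carrion scraps — 1 of 4 types.

1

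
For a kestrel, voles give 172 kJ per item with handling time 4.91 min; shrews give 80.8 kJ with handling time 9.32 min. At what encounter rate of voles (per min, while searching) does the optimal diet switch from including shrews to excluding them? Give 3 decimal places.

At the threshold, the rate on voles alone equals the profitability of shrews: λ·172/(1 + λ·4.91) = 80.8/9.32 = 8.67.
Rearranging, λ(172 − 8.67×4.91) = 8.67, so λ = 8.67/129.4 = 0.06698 per min.

0.067 per min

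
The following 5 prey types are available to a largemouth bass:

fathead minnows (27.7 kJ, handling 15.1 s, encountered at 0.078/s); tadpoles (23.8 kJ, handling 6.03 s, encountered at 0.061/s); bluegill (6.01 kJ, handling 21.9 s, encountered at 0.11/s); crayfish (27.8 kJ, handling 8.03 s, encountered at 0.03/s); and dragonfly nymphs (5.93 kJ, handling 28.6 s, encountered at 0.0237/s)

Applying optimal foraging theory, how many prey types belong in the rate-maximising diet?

3

Profitabilities (E/h, kJ/s): tadpoles 3.95, crayfish 3.46, fathead minnows 1.83, bluegill 0.274, dragonfly nymphs 0.207. Add prey in this order while the next type's profitability exceeds the intake rate on those already taken.
Rate on top 1: 1.061. crayfish: 3.46 > 1.061 → include.
Rate on top 2: 1.421. fathead minnows: 1.83 > 1.421 → include.
Rate on top 3: 1.596. bluegill: 0.274 < 1.596 → exclude; stop.
Optimal diet: tadpoles, crayfish, fathead minnows — 3 of 5 types.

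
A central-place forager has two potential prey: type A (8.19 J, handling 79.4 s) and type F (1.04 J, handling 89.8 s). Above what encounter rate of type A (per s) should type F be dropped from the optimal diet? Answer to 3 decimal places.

Drop type F once their profitability E₂/h₂ falls below the rate achievable on type A alone: E₂/h₂ = λE₁/(1 + λh₁).
Solve for λ: λE₁h₂ = E₂(1 + λh₁) → λ(E₁h₂ − E₂h₁) = E₂ → λ = E₂/(E₁h₂ − E₂h₁).
λ = 1.04/(8.19×89.8 − 1.04×79.4) = 1.04/652.9 = 0.001593 per s.

0.002 per s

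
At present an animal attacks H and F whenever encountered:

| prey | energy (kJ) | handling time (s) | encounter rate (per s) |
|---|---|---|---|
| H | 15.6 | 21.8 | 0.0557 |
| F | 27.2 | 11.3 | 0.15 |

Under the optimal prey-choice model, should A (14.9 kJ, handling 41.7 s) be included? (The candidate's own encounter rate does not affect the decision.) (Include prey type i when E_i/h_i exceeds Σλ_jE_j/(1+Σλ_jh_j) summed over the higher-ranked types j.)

Intake rate on the current diet: R = (0.0557×15.6 + 0.15×27.2) / (1 + 0.0557×21.8 + 0.15×11.3) = 4.949/3.909 = 1.266 kJ/s.
A: E/h = 14.9/41.7 = 0.3573 kJ/s.
Since 0.3573 < R, time spent handling A is better spent searching.

No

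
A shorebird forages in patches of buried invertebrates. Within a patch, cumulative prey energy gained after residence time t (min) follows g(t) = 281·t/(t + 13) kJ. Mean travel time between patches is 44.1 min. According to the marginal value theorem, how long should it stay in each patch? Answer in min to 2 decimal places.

23.94 min

Optimal t* satisfies g'(t*) = g(t*)/(T + t*).
g'(t) = 281·13/(t + 13)². Setting 281·13/(t+13)² = 281t/[(t+13)(44.1+t)] gives 13(44.1+t) = t(t+13), so t² = 13×44.1 = 573.3.
t* = √573.3 = 23.94 min.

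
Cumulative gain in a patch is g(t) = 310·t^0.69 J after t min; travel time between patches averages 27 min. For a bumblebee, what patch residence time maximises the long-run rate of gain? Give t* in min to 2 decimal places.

60.10 min

Optimal t* satisfies g'(t*) = g(t*)/(T + t*).
g'(t) = 0.69·310·t^-0.31. Setting 0.69·310·t^-0.31 = 310·t^0.69/(27+t) gives 0.69(27+t) = t, so 0.31·t = 0.69×27.
t* = 0.69×27/0.31 = 60.1 min.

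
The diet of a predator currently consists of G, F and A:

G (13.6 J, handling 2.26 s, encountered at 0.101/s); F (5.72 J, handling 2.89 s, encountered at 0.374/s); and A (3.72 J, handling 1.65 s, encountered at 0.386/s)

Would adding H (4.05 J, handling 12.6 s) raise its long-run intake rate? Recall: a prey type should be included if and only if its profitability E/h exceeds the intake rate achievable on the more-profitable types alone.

Current rate: (0.101×13.6 + 0.374×5.72 + 0.386×3.72)/(1 + 0.101×2.26 + 0.374×2.89 + 0.386×1.65) = 1.68 J/s.
Profitability of H: 4.05/12.6 = 0.3214 J/s.
Since 0.3214 < R, time spent handling H is better spent searching.

No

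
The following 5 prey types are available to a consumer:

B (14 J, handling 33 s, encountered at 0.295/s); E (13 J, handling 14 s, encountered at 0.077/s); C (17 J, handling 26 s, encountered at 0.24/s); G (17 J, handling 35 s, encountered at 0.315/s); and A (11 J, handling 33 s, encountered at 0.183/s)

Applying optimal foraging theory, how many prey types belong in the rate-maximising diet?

2

E/h in descending order: E 0.929, C 0.654, G 0.486, B 0.424, A 0.333 J/s. The optimal diet is the largest prefix of this list for which every included type satisfies E_i/h_i > R on the types above it.
Rate on top 1: 0.4817. C: 0.654 > 0.4817 → include.
Rate on top 2: 0.6108. G: 0.486 < 0.6108 → exclude; stop.
Optimal diet: E, C — 2 of 5 types.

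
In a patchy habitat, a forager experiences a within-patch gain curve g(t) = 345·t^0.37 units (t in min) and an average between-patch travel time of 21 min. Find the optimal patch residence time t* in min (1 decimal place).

12.3 min

Maximise g(t)/(T+t): set derivative to zero → g'(t)(T+t) = g(t).
g'(t) = 0.37·345·t^-0.63. Setting 0.37·345·t^-0.63 = 345·t^0.37/(21+t) gives 0.37(21+t) = t, so 0.63·t = 0.37×21.
t* = 0.37×21/0.63 = 12.33 min.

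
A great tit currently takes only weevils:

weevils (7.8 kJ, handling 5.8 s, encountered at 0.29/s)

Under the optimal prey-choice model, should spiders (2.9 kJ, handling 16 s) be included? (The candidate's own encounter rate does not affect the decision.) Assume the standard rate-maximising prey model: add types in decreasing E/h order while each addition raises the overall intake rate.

No

Intake rate on the current diet: R = (0.29×7.8) / (1 + 0.29×5.8) = 2.262/2.682 = 0.8434 kJ/s.
spiders: E/h = 2.9/16 = 0.1812 kJ/s.
Since 0.1812 < R, time spent handling spiders is better spent searching.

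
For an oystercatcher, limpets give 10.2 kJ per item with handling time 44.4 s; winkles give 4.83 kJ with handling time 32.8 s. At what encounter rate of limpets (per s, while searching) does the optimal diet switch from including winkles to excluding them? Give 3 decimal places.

Drop winkles once their profitability E₂/h₂ falls below the rate achievable on limpets alone: E₂/h₂ = λE₁/(1 + λh₁).
Solve for λ: λE₁h₂ = E₂(1 + λh₁) → λ(E₁h₂ − E₂h₁) = E₂ → λ = E₂/(E₁h₂ − E₂h₁).
λ = 4.83/(10.2×32.8 − 4.83×44.4) = 4.83/120.1 = 0.04021 per s.

0.040 per s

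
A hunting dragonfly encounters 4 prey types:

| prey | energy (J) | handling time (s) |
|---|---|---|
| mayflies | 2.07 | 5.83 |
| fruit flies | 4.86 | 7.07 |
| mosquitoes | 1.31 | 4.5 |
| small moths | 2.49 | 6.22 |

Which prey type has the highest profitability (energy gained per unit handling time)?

fruit flies

In descending order of E/h:
fruit flies: 4.86/7.07 = 0.687 J/s
small moths: 2.49/6.22 = 0.4 J/s
mayflies: 2.07/5.83 = 0.355 J/s
mosquitoes: 1.31/4.5 = 0.291 J/s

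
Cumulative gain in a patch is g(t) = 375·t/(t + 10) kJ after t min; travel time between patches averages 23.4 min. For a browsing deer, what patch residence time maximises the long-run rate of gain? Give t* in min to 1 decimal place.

Maximise g(t)/(T+t): set derivative to zero → g'(t)(T+t) = g(t).
g'(t) = 375·10/(t + 10)². Setting 375·10/(t+10)² = 375t/[(t+10)(23.4+t)] gives 10(23.4+t) = t(t+10), so t² = 10×23.4 = 234.
t* = √234 = 15.3 min.

15.3 min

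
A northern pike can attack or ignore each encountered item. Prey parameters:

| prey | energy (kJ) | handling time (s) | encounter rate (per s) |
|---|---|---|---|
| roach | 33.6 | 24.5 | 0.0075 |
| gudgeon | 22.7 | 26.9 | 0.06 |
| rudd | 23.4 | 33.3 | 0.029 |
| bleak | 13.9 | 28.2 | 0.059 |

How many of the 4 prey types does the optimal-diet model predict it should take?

E/h in descending order: roach 1.37, gudgeon 0.844, rudd 0.703, bleak 0.493 kJ/s. The optimal diet is the largest prefix of this list for which every included type satisfies E_i/h_i > R on the types above it.
Rate on top 1: 0.2129. gudgeon: 0.844 > 0.2129 → include.
Rate on top 2: 0.5769. rudd: 0.703 > 0.5769 → include.
Rate on top 3: 0.6092. bleak: 0.493 < 0.6092 → exclude; stop.
Optimal diet: roach, gudgeon, rudd — 3 of 4 types.

3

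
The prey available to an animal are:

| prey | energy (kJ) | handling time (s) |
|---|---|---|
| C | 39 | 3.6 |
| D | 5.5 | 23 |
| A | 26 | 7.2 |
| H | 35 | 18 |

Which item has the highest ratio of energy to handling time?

In descending order of E/h:
C: 39/3.6 = 10.8 kJ/s
A: 26/7.2 = 3.61 kJ/s
H: 35/18 = 1.94 kJ/s
D: 5.5/23 = 0.239 kJ/s

C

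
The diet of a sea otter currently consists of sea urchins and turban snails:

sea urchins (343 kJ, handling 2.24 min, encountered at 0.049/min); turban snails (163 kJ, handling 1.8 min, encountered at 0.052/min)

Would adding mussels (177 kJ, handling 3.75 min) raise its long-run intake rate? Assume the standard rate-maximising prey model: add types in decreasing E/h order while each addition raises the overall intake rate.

Yes

On sea urchins and turban snails alone, R = ΣλE/(1+Σλh) = 25.28/1.203 = 21.01 kJ/min.
mussels: E/h = 177/3.75 = 47.2 kJ/min.
47.2 > 21.01, so adding mussels raises the average — include it.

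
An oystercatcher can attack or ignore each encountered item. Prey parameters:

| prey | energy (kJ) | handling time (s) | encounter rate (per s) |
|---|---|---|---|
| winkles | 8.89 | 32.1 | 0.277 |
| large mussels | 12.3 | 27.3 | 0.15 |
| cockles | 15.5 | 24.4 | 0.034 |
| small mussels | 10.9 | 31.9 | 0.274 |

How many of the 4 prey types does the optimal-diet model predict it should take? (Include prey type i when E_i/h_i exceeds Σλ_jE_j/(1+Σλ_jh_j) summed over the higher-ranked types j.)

Rank by E/h (kJ/s): cockles 0.635, large mussels 0.451, small mussels 0.342, winkles 0.277. Include each in turn until the next type's E/h falls below the running intake rate.
Rate on top 1: 0.288. large mussels: 0.451 > 0.288 → include.
Rate on top 2: 0.4004. small mussels: 0.342 < 0.4004 → exclude; stop.
Optimal diet: cockles, large mussels — 2 of 4 types.

2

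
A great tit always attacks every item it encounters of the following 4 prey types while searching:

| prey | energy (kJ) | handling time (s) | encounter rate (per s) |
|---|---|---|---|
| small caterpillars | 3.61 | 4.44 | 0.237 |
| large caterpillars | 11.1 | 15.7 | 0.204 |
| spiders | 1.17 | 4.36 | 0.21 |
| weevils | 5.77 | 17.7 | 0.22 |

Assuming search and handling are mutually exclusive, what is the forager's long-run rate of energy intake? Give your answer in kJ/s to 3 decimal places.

0.461 kJ/s

R = Σλ_iE_i / (1 + Σλ_ih_i)
Numerator: 0.237×3.61 + 0.204×11.1 + 0.21×1.17 + 0.22×5.77 = 4.635
Denominator: 1 + 0.237×4.44 + 0.204×15.7 + 0.21×4.36 + 0.22×17.7 = 10.06
R = 4.635/10.06 = 0.4605 kJ/s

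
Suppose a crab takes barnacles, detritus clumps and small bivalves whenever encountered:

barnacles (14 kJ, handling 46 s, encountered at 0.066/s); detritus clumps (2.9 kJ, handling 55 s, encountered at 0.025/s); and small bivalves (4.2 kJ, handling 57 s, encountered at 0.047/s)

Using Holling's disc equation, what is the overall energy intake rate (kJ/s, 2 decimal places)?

0.15 kJ/s

Energy encountered per unit search time: 0.066×14 + 0.025×2.9 + 0.047×4.2 = 1.194 kJ/s.
Handling time per unit search time: 0.066×46 + 0.025×55 + 0.047×57 = 7.09.
Rate = 1.194/(1 + 7.09) = 0.1476 kJ/s.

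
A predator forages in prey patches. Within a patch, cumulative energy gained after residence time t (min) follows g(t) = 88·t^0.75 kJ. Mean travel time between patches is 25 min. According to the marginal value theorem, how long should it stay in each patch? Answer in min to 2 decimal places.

Maximise g(t)/(T+t): set derivative to zero → g'(t)(T+t) = g(t).
g'(t) = 0.75·88·t^-0.25. Setting 0.75·88·t^-0.25 = 88·t^0.75/(25+t) gives 0.75(25+t) = t, so 0.25·t = 0.75×25.
t* = 0.75×25/0.25 = 75 min.

75.00 min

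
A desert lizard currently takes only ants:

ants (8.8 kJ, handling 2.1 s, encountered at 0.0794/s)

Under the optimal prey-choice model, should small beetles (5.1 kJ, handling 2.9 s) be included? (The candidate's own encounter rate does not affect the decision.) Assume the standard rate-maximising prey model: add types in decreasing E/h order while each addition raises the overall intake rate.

Intake rate on the current diet: R = (0.0794×8.8) / (1 + 0.0794×2.1) = 0.6987/1.167 = 0.5989 kJ/s.
small beetles: E/h = 5.1/2.9 = 1.759 kJ/s.
1.759 > 0.5989, so adding small beetles raises the average — include it.

Yes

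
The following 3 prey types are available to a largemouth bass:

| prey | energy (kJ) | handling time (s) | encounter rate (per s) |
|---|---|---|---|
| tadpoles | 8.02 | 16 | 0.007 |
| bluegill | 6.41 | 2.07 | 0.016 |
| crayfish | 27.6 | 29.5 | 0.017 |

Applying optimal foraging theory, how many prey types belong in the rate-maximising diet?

3

Profitabilities (E/h, kJ/s): bluegill 3.1, crayfish 0.936, tadpoles 0.501. Add prey in this order while the next type's profitability exceeds the intake rate on those already taken.
Rate on top 1: 0.09927. crayfish: 0.936 > 0.09927 → include.
Rate on top 2: 0.3726. tadpoles: 0.501 > 0.3726 → include.
Optimal diet: bluegill, crayfish, tadpoles — 3 of 3 types.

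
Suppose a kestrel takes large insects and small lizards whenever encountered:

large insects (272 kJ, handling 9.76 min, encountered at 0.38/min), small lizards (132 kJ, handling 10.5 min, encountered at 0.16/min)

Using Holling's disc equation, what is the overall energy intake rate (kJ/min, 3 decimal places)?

19.484 kJ/min

Energy encountered per unit search time: 0.38×272 + 0.16×132 = 124.5 kJ/min.
Handling time per unit search time: 0.38×9.76 + 0.16×10.5 = 5.389.
Rate = 124.5/(1 + 5.389) = 19.48 kJ/min.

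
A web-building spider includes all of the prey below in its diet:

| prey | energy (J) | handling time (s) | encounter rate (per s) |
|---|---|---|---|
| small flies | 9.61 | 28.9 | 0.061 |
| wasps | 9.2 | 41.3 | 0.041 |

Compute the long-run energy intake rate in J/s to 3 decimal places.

Energy encountered per unit search time: 0.061×9.61 + 0.041×9.2 = 0.9634 J/s.
Handling time per unit search time: 0.061×28.9 + 0.041×41.3 = 3.456.
Rate = 0.9634/(1 + 3.456) = 0.2162 J/s.

0.216 J/s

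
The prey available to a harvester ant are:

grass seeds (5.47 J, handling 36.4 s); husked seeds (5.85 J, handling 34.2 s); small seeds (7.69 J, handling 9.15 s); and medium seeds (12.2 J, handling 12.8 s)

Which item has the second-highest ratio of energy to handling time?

In descending order of E/h:
medium seeds: 12.2/12.8 = 0.953 J/s
small seeds: 7.69/9.15 = 0.84 J/s
husked seeds: 5.85/34.2 = 0.171 J/s
grass seeds: 5.47/36.4 = 0.15 J/s

small seeds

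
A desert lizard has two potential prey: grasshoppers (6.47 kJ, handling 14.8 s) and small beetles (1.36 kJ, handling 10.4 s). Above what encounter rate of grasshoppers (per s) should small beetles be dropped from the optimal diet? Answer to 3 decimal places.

The zero-one rule: include small beetles iff E₂/h₂ > λE₁/(1+λh₁). Equality gives the switch point.
λE₁h₂ = E₂ + λE₂h₁ ⇒ λ = E₂/(E₁h₂ − E₂h₁) = 1.36/(67.29 − 20.13) = 0.02884 per s.

0.029 per s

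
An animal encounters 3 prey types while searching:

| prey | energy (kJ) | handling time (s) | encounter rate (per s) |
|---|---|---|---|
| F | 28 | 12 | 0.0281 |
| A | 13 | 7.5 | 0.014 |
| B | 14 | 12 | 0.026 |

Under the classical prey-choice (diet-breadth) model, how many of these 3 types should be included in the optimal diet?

Profitabilities (E/h, kJ/s): F 2.33, A 1.73, B 1.17. Add prey in this order while the next type's profitability exceeds the intake rate on those already taken.
Rate on top 1: 0.5884. A: 1.73 > 0.5884 → include.
Rate on top 2: 0.6718. B: 1.17 > 0.6718 → include.
Optimal diet: F, A, B — 3 of 3 types.

3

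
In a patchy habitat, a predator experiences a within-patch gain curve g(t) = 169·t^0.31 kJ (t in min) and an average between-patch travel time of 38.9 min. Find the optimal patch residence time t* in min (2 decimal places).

Optimal t* satisfies g'(t*) = g(t*)/(T + t*).
g'(t) = 0.31·169·t^-0.69. Setting 0.31·169·t^-0.69 = 169·t^0.31/(38.9+t) gives 0.31(38.9+t) = t, so 0.69·t = 0.31×38.9.
t* = 0.31×38.9/0.69 = 17.48 min.

17.48 min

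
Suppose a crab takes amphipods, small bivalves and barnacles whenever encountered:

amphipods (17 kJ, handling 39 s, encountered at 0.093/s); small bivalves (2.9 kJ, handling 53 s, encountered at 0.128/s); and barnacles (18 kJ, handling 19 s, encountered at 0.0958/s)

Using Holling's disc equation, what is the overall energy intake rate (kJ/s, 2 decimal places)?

0.28 kJ/s

Energy encountered per unit search time: 0.093×17 + 0.128×2.9 + 0.0958×18 = 3.677 kJ/s.
Handling time per unit search time: 0.093×39 + 0.128×53 + 0.0958×19 = 12.23.
Rate = 3.677/(1 + 12.23) = 0.2779 kJ/s.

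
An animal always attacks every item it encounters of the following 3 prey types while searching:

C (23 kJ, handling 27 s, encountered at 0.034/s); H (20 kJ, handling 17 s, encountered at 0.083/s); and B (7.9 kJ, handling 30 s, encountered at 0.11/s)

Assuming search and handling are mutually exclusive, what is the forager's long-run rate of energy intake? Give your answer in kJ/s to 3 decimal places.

0.499 kJ/s

Energy encountered per unit search time: 0.034×23 + 0.083×20 + 0.11×7.9 = 3.311 kJ/s.
Handling time per unit search time: 0.034×27 + 0.083×17 + 0.11×30 = 5.629.
Rate = 3.311/(1 + 5.629) = 0.4995 kJ/s.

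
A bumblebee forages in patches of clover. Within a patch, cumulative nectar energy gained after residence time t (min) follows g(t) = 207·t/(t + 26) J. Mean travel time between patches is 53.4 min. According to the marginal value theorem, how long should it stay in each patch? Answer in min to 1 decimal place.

Optimal t* satisfies g'(t*) = g(t*)/(T + t*).
g'(t) = 207·26/(t + 26)². Setting 207·26/(t+26)² = 207t/[(t+26)(53.4+t)] gives 26(53.4+t) = t(t+26), so t² = 26×53.4 = 1388.
t* = √1388 = 37.26 min.

37.3 min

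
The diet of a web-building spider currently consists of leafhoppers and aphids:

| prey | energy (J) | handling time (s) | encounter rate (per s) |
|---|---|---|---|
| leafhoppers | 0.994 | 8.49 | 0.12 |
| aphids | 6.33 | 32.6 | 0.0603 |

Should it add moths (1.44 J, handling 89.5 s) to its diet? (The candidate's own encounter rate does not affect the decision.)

No

Intake rate on the current diet: R = (0.12×0.994 + 0.0603×6.33) / (1 + 0.12×8.49 + 0.0603×32.6) = 0.501/3.985 = 0.1257 J/s.
Profitability of moths: 1.44/89.5 = 0.01609 J/s.
Since 0.01609 < R, time spent handling moths is better spent searching.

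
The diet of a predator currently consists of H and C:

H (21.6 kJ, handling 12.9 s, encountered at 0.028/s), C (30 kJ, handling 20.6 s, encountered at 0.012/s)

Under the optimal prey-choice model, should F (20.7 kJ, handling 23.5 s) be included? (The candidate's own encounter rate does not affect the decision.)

Current rate: (0.028×21.6 + 0.012×30)/(1 + 0.028×12.9 + 0.012×20.6) = 0.5999 kJ/s.
F: E/h = 20.7/23.5 = 0.8809 kJ/s.
Since 0.8809 > R, including F increases the long-run rate.

Yes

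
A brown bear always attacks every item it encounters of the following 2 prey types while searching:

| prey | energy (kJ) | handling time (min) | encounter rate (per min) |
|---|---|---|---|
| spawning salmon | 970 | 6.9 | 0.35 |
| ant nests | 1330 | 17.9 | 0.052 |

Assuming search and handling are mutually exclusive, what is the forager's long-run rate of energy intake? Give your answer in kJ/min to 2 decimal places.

R = (0.35×970 + 0.052×1330) / (1 + 0.35×6.9 + 0.052×17.9) = 408.7/4.346 = 94.04 kJ/min.

94.04 kJ/min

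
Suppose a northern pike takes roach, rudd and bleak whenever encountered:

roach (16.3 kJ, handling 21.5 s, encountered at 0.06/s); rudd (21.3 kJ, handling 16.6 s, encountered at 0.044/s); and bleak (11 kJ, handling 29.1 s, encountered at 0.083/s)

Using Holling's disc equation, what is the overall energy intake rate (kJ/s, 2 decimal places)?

0.52 kJ/s

R = Σλ_iE_i / (1 + Σλ_ih_i)
Numerator: 0.06×16.3 + 0.044×21.3 + 0.083×11 = 2.828
Denominator: 1 + 0.06×21.5 + 0.044×16.6 + 0.083×29.1 = 5.436
R = 2.828/5.436 = 0.5203 kJ/s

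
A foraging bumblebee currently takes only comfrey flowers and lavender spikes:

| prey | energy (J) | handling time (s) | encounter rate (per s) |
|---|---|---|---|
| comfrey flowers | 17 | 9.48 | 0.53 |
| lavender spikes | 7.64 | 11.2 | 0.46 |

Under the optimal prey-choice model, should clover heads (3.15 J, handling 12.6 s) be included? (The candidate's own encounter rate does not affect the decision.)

No

On comfrey flowers and lavender spikes alone, R = ΣλE/(1+Σλh) = 12.52/11.18 = 1.121 J/s.
Profitability of clover heads: 3.15/12.6 = 0.25 J/s.
0.25 < 1.121, so adding clover heads would lower the average — exclude it.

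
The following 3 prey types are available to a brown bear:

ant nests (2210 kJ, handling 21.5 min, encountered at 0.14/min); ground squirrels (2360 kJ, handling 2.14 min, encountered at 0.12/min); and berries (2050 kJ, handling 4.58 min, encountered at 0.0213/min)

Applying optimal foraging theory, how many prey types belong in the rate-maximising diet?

Rank by E/h (kJ/min): ground squirrels 1.1e+03, berries 448, ant nests 103. Include each in turn until the next type's E/h falls below the running intake rate.
Rate on top 1: 225.3. berries: 448 > 225.3 → include.
Rate on top 2: 241.3. ant nests: 103 < 241.3 → exclude; stop.
Optimal diet: ground squirrels, berries — 2 of 3 types.

2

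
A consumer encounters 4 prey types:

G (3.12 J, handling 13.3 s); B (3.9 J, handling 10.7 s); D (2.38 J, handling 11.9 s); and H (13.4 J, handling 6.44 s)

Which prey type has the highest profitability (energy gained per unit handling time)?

In descending order of E/h:
H: 13.4/6.44 = 2.08 J/s
B: 3.9/10.7 = 0.364 J/s
G: 3.12/13.3 = 0.235 J/s
D: 2.38/11.9 = 0.2 J/s

H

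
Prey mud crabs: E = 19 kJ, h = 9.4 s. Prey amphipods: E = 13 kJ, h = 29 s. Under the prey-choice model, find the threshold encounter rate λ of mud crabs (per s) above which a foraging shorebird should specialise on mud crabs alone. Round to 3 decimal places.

The zero-one rule: include amphipods iff E₂/h₂ > λE₁/(1+λh₁). Equality gives the switch point.
λE₁h₂ = E₂ + λE₂h₁ ⇒ λ = E₂/(E₁h₂ − E₂h₁) = 13/(551 − 122.2) = 0.03032 per s.

0.030 per s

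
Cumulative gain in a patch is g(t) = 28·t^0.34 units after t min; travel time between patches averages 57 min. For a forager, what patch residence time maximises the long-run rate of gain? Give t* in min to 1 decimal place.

Optimal t* satisfies g'(t*) = g(t*)/(T + t*).
g'(t) = 0.34·28·t^-0.66. Setting 0.34·28·t^-0.66 = 28·t^0.34/(57+t) gives 0.34(57+t) = t, so 0.66·t = 0.34×57.
t* = 0.34×57/0.66 = 29.36 min.

29.4 min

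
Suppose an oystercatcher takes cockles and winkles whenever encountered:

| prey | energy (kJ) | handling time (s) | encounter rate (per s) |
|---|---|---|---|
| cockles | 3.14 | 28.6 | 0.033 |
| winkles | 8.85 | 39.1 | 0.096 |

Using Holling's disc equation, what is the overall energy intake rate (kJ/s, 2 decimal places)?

R = Σλ_iE_i / (1 + Σλ_ih_i)
Numerator: 0.033×3.14 + 0.096×8.85 = 0.9532
Denominator: 1 + 0.033×28.6 + 0.096×39.1 = 5.697
R = 0.9532/5.697 = 0.1673 kJ/s

0.17 kJ/s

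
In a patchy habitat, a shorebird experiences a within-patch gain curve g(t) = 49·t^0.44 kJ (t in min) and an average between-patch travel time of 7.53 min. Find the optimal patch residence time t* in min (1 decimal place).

5.9 min

By the marginal value theorem, leave when the instantaneous gain rate g'(t) equals the habitat-wide average g(t)/(T + t).
g'(t) = 0.44·49·t^-0.56. Setting 0.44·49·t^-0.56 = 49·t^0.44/(7.53+t) gives 0.44(7.53+t) = t, so 0.56·t = 0.44×7.53.
t* = 0.44×7.53/0.56 = 5.916 min.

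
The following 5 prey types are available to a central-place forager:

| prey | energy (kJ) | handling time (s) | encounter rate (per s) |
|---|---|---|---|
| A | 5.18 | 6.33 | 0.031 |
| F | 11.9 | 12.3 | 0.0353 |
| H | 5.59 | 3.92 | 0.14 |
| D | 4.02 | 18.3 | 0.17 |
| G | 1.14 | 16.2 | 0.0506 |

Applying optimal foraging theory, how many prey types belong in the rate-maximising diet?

3

Profitabilities (E/h, kJ/s): H 1.43, F 0.967, A 0.818, D 0.22, G 0.0704. Add prey in this order while the next type's profitability exceeds the intake rate on those already taken.
Rate on top 1: 0.5053. F: 0.967 > 0.5053 → include.
Rate on top 2: 0.6065. A: 0.818 > 0.6065 → include.
Rate on top 3: 0.6256. D: 0.22 < 0.6256 → exclude; stop.
Optimal diet: H, F, A — 3 of 5 types.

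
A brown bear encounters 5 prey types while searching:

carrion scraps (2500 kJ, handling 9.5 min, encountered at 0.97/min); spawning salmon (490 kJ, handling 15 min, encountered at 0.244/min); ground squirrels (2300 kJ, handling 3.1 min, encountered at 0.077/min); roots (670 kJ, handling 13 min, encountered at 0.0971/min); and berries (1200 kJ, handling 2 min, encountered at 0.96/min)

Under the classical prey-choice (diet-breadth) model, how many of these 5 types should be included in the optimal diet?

E/h in descending order: ground squirrels 742, berries 600, carrion scraps 263, roots 51.5, spawning salmon 32.7 kJ/min. The optimal diet is the largest prefix of this list for which every included type satisfies E_i/h_i > R on the types above it.
Rate on top 1: 143. berries: 600 > 143 → include.
Rate on top 2: 420.8. carrion scraps: 263 < 420.8 → exclude; stop.
Optimal diet: ground squirrels, berries — 2 of 5 types.

2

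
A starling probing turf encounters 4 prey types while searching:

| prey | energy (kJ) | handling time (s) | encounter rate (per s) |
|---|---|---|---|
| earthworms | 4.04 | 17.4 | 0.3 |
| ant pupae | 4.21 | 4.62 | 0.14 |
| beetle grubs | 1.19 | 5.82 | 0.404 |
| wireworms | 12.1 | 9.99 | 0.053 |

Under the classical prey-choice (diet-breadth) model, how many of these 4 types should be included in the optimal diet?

Rank by E/h (kJ/s): wireworms 1.21, ant pupae 0.911, earthworms 0.232, beetle grubs 0.204. Include each in turn until the next type's E/h falls below the running intake rate.
Rate on top 1: 0.4193. ant pupae: 0.911 > 0.4193 → include.
Rate on top 2: 0.5655. earthworms: 0.232 < 0.5655 → exclude; stop.
Optimal diet: wireworms, ant pupae — 2 of 4 types.

2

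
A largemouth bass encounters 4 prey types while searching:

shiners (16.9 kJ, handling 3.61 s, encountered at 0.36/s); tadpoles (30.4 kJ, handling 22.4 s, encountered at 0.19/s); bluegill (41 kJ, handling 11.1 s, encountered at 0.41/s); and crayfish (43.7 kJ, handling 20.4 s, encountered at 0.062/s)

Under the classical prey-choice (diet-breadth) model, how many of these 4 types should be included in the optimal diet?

2

Profitabilities (E/h, kJ/s): shiners 4.68, bluegill 3.69, crayfish 2.14, tadpoles 1.36. Add prey in this order while the next type's profitability exceeds the intake rate on those already taken.
Rate on top 1: 2.646. bluegill: 3.69 > 2.646 → include.
Rate on top 2: 3.342. crayfish: 2.14 < 3.342 → exclude; stop.
Optimal diet: shiners, bluegill — 2 of 4 types.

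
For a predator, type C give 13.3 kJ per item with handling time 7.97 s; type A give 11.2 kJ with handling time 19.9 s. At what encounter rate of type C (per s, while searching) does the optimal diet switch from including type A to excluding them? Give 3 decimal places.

At the threshold, the rate on type C alone equals the profitability of type A: λ·13.3/(1 + λ·7.97) = 11.2/19.9 = 0.5628.
Rearranging, λ(13.3 − 0.5628×7.97) = 0.5628, so λ = 0.5628/8.814 = 0.06385 per s.

0.064 per s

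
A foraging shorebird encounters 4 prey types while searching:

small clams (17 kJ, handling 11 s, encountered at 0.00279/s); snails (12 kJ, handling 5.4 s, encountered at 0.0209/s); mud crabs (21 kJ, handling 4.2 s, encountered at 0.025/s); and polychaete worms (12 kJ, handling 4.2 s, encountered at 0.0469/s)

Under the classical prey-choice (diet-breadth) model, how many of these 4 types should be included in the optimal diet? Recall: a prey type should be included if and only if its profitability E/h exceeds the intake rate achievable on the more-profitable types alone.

4

E/h in descending order: mud crabs 5, polychaete worms 2.86, snails 2.22, small clams 1.55 kJ/s. The optimal diet is the largest prefix of this list for which every included type satisfies E_i/h_i > R on the types above it.
Rate on top 1: 0.4751. polychaete worms: 2.86 > 0.4751 → include.
Rate on top 2: 0.8355. snails: 2.22 > 0.8355 → include.
Rate on top 3: 0.9461. small clams: 1.55 > 0.9461 → include.
Optimal diet: mud crabs, polychaete worms, snails, small clams — 4 of 4 types.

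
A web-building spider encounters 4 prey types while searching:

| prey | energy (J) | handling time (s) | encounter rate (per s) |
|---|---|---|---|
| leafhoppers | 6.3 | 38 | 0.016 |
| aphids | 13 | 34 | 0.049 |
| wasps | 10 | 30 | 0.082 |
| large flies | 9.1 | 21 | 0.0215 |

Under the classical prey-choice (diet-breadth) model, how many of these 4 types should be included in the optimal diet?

Profitabilities (E/h, J/s): large flies 0.433, aphids 0.382, wasps 0.333, leafhoppers 0.166. Add prey in this order while the next type's profitability exceeds the intake rate on those already taken.
Rate on top 1: 0.1348. aphids: 0.382 > 0.1348 → include.
Rate on top 2: 0.2671. wasps: 0.333 > 0.2671 → include.
Rate on top 3: 0.2963. leafhoppers: 0.166 < 0.2963 → exclude; stop.
Optimal diet: large flies, aphids, wasps — 3 of 4 types.

3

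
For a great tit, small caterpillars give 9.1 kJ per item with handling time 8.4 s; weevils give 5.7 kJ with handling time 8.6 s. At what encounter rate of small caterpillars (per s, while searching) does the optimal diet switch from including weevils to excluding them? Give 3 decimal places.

The zero-one rule: include weevils iff E₂/h₂ > λE₁/(1+λh₁). Equality gives the switch point.
λE₁h₂ = E₂ + λE₂h₁ ⇒ λ = E₂/(E₁h₂ − E₂h₁) = 5.7/(78.26 − 47.88) = 0.1876 per s.

0.188 per s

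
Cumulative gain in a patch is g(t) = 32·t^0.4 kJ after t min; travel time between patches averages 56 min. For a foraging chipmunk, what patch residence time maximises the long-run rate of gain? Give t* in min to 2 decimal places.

Maximise g(t)/(T+t): set derivative to zero → g'(t)(T+t) = g(t).
g'(t) = 0.4·32·t^-0.6. Setting 0.4·32·t^-0.6 = 32·t^0.4/(56+t) gives 0.4(56+t) = t, so 0.60·t = 0.4×56.
t* = 0.4×56/0.60 = 37.33 min.

37.33 min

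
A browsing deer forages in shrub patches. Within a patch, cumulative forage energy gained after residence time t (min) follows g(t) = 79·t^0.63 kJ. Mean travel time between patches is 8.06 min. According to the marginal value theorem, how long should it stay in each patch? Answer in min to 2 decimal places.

Optimal t* satisfies g'(t*) = g(t*)/(T + t*).
g'(t) = 0.63·79·t^-0.37. Setting 0.63·79·t^-0.37 = 79·t^0.63/(8.06+t) gives 0.63(8.06+t) = t, so 0.37·t = 0.63×8.06.
t* = 0.63×8.06/0.37 = 13.72 min.

13.72 min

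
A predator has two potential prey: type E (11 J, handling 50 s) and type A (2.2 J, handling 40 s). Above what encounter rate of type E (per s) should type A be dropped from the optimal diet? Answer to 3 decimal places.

0.007 per s

The zero-one rule: include type A iff E₂/h₂ > λE₁/(1+λh₁). Equality gives the switch point.
λE₁h₂ = E₂ + λE₂h₁ ⇒ λ = E₂/(E₁h₂ − E₂h₁) = 2.2/(440 − 110) = 0.006667 per s.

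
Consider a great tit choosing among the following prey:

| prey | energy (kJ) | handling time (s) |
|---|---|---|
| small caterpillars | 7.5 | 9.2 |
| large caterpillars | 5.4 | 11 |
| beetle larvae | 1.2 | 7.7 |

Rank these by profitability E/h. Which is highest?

In descending order of E/h:
small caterpillars: 7.5/9.2 = 0.815 kJ/s
large caterpillars: 5.4/11 = 0.491 kJ/s
beetle larvae: 1.2/7.7 = 0.156 kJ/s

small caterpillars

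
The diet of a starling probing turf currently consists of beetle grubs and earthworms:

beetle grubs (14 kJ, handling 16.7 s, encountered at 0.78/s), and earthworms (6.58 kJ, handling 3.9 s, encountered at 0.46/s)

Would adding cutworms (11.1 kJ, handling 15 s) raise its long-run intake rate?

On beetle grubs and earthworms alone, R = ΣλE/(1+Σλh) = 13.95/15.82 = 0.8816 kJ/s.
cutworms: E/h = 11.1/15 = 0.74 kJ/s.
0.74 < 0.8816, so adding cutworms would lower the average — exclude it.

No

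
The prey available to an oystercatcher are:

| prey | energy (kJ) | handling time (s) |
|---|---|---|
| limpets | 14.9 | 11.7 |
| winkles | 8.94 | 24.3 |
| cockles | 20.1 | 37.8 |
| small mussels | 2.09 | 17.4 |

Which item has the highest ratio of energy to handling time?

limpets

In descending order of E/h:
limpets: 14.9/11.7 = 1.27 kJ/s
cockles: 20.1/37.8 = 0.532 kJ/s
winkles: 8.94/24.3 = 0.368 kJ/s
small mussels: 2.09/17.4 = 0.12 kJ/s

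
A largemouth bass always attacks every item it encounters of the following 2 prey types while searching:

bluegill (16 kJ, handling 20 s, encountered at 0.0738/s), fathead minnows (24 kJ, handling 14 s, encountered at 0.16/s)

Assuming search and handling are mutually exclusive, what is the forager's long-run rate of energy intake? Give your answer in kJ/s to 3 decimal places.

Energy encountered per unit search time: 0.0738×16 + 0.16×24 = 5.021 kJ/s.
Handling time per unit search time: 0.0738×20 + 0.16×14 = 3.716.
Rate = 5.021/(1 + 3.716) = 1.065 kJ/s.

1.065 kJ/s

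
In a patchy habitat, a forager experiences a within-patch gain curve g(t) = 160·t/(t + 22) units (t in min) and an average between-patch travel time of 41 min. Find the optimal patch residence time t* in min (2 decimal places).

30.03 min

By the marginal value theorem, leave when the instantaneous gain rate g'(t) equals the habitat-wide average g(t)/(T + t).
g'(t) = 160·22/(t + 22)². Setting 160·22/(t+22)² = 160t/[(t+22)(41+t)] gives 22(41+t) = t(t+22), so t² = 22×41 = 902.
t* = √902 = 30.03 min.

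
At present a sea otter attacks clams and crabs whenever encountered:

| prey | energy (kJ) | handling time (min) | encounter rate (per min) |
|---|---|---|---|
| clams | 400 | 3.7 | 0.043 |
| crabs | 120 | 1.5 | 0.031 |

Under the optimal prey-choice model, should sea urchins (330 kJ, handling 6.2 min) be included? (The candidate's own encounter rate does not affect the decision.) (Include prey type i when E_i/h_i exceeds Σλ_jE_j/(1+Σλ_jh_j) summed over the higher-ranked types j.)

Yes

Intake rate on the current diet: R = (0.043×400 + 0.031×120) / (1 + 0.043×3.7 + 0.031×1.5) = 20.92/1.206 = 17.35 kJ/min.
Profitability of sea urchins: 330/6.2 = 53.23 kJ/min.
Since 53.23 > R, including sea urchins increases the long-run rate.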